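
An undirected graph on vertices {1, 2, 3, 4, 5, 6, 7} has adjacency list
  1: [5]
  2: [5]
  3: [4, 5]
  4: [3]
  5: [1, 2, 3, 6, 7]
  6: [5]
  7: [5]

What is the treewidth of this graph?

A width-1 tree decomposition is:
Bags: B1 = {5, 6}  B2 = {5, 7}  B3 = {3, 5}  B4 = {3, 4}  B5 = {1, 5}  B6 = {2, 5}
Tree: B1–B2, B2–B3, B3–B4, B1–B5, B2–B6
Each bag holds 2 vertices, so the decomposition has width 1, which upper-bounds the treewidth. Any graph with an edge has treewidth ≥ 1, and G has the edge 6–5. Combining the bounds, tw(G) = 1.

1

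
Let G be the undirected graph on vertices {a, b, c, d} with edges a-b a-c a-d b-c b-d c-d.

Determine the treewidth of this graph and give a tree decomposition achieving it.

Treewidth 3.
One optimal decomposition is:
Bags: B1 = {a, b, c, d}
Tree: (single bag)

With just one bag of size 4, the width is 4 − 1 = 3, so tw(G) ≤ 3. Conversely, {a, b, c, d} is a clique of size 4, and the vertices of any clique must share a bag in every tree decomposition; so some bag has ≥ 4 vertices and tw(G) ≥ 3. The upper and lower bounds meet at 3, so that is the treewidth.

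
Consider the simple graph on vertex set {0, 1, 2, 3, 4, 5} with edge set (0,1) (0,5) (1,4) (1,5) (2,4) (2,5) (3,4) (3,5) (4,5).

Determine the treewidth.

2

A width-2 tree decomposition is:
Bags: B1 = {3, 4, 5}  B2 = {1, 4, 5}  B3 = {2, 4, 5}  B4 = {0, 1, 5}
Tree: B1–B2, B1–B3, B2–B4
Each bag holds 3 vertices, so the decomposition has width 2, which upper-bounds the treewidth. For the lower bound, the 3 vertices {0, 1, 5} are pairwise adjacent, and any tree decomposition puts a clique entirely inside one bag — forcing width ≥ 2. Hence tw(G) = 2 exactly.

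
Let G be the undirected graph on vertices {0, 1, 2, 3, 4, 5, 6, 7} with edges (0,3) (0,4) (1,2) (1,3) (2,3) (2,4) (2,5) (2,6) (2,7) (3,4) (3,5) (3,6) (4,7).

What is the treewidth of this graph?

2

A width-2 tree decomposition is:
Bags: B1 = {2, 3, 5}  B2 = {2, 3, 4}  B3 = {1, 2, 3}  B4 = {2, 4, 7}  B5 = {2, 3, 6}  B6 = {0, 3, 4}
Tree: B1–B2, B1–B3, B2–B4, B1–B5, B2–B6
Every bag has size at most 3, so the width is 3 − 1 = 2 and tw(G) ≤ 2. Conversely, {0, 3, 4} is a clique of size 3, and the vertices of any clique must share a bag in every tree decomposition; so some bag has ≥ 3 vertices and tw(G) ≥ 2. Therefore the treewidth is 2.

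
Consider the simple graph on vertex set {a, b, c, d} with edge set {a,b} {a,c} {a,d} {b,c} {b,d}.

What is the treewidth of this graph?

A width-2 tree decomposition is:
Bags: B1 = {a, b, d}  B2 = {a, b, c}
Tree: B1–B2
Each bag holds 3 vertices, so the decomposition has width 2, which upper-bounds the treewidth. Conversely, {a, b, d} is a clique of size 3, and the vertices of any clique must share a bag in every tree decomposition; so some bag has ≥ 3 vertices and tw(G) ≥ 2. Hence tw(G) = 2 exactly.

2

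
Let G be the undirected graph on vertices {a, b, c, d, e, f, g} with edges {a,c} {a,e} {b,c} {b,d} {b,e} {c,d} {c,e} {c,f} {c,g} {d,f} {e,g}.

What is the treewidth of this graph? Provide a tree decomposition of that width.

Each bag holds 3 vertices, so the decomposition has width 2, which upper-bounds the treewidth. On the other hand G contains the 3-clique {c, d, f}. A clique must lie in a single bag of any decomposition, so no decomposition can have width below 2. The upper and lower bounds meet at 2, so that is the treewidth.

Treewidth 2.
Bags: B1 = {a, c, e}  B2 = {c, e, g}  B3 = {b, c, e}  B4 = {b, c, d}  B5 = {c, d, f}
Tree: B1–B2, B1–B3, B3–B4, B4–B5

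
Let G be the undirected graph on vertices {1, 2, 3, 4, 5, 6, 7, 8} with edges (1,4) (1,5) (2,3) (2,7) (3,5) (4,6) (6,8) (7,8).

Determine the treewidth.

2

A width-2 tree decomposition is:
Bags: B1 = {2, 7, 8}  B2 = {2, 6, 8}  B3 = {2, 4, 6}  B4 = {1, 2, 4}  B5 = {1, 2, 5}  B6 = {2, 3, 5}
Tree: B1–B2, B2–B3, B3–B4, B4–B5, B5–B6
The largest bag has 3 vertices, giving width 2; this decomposition certifies tw(G) ≤ 2. Since 2–7–8–6–4–1–5–3–2 is a cycle in G, G is not acyclic. Forests are exactly the graphs of treewidth ≤ 1, so tw(G) ≥ 2. Hence tw(G) = 2 exactly.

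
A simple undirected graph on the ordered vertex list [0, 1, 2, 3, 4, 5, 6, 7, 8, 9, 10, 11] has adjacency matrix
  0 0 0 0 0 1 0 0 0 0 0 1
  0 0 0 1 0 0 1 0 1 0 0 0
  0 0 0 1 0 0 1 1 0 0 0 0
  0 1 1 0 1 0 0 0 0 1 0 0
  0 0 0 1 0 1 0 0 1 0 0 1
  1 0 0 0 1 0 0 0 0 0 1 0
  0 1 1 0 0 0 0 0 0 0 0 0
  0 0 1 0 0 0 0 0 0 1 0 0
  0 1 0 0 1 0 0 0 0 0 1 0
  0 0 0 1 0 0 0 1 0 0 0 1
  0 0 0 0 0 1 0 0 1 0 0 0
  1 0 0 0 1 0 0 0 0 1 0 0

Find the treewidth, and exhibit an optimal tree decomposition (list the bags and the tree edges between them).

Treewidth 3.
Bags: B1 = {0, 5, 10, 11}  B2 = {4, 5, 10, 11}  B3 = {4, 8, 10, 11}  B4 = {4, 8, 9, 11}  B5 = {3, 4, 8, 9}  B6 = {1, 3, 8, 9}  B7 = {1, 3, 7, 9}  B8 = {1, 2, 3, 7}  B9 = {1, 2, 6, 7}
Tree: B1–B2, B2–B3, B3–B4, B4–B5, B5–B6, B6–B7, B7–B8, B8–B9

The largest bag has 4 vertices, giving width 3; this decomposition certifies tw(G) ≤ 3. For the lower bound: the 4 vertex sets {0,5,10}, {11}, {4}, {1,3,8,9} are disjoint, each induces a connected subgraph, and every pair is joined by at least one edge of G. Contracting each set to a single vertex therefore yields K_{4} as a minor, and since treewidth is minor-monotone, tw(G) ≥ tw(K_{4}) = 3. Hence tw(G) = 3 exactly.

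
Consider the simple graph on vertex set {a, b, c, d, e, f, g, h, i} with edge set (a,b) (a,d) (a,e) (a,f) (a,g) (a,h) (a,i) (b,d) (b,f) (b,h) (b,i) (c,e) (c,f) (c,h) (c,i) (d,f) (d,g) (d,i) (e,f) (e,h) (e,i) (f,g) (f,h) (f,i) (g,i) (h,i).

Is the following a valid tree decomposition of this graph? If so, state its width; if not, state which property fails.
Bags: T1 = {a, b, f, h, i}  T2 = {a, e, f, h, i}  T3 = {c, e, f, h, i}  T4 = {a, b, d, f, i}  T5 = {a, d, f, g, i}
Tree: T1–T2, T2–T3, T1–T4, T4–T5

Yes; width 4.

Every vertex of G appears in some bag (union = {a, b, c, d, e, f, g, h, i}); every edge is covered by a bag; and for each vertex v the set of bags containing v is connected in the bag tree. The decomposition is therefore valid. The largest bag has 5 vertices, so the width is 4.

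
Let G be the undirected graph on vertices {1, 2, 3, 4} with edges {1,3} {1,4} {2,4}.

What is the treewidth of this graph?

A width-1 tree decomposition is:
Bags: B1 = {1, 3}  B2 = {1, 4}  B3 = {2, 4}
Tree: B1–B2, B2–B3
Each bag holds 2 vertices, so the decomposition has width 1, which upper-bounds the treewidth. Any graph with an edge has treewidth ≥ 1, and G has the edge 3–1. Hence tw(G) = 1 exactly.

1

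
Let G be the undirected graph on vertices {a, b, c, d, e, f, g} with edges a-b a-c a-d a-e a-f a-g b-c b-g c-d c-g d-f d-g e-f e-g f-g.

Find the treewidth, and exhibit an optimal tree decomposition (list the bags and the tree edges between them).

The largest bag has 4 vertices, giving width 3; this decomposition certifies tw(G) ≤ 3. For the lower bound, the 4 vertices {a, c, d, g} are pairwise adjacent, and any tree decomposition puts a clique entirely inside one bag — forcing width ≥ 3. Therefore the treewidth is 3.

Treewidth 3.
Bags: B1 = {a, c, d, g}  B2 = {a, b, c, g}  B3 = {a, d, f, g}  B4 = {a, e, f, g}
Tree: B1–B2, B1–B3, B3–B4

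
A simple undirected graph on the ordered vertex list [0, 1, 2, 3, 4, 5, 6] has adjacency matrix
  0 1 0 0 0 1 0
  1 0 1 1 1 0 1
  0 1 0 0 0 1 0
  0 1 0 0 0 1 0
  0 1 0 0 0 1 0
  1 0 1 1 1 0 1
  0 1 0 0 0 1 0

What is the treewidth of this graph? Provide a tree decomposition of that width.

Each bag holds 3 vertices, so the decomposition has width 2, which upper-bounds the treewidth. Since 1–0–5–3–1 is a cycle in G, G is not acyclic. Forests are exactly the graphs of treewidth ≤ 1, so tw(G) ≥ 2. Therefore the treewidth is 2.

Treewidth 2.
One such decomposition:
Bags: B1 = {0, 1, 5}  B2 = {1, 3, 5}  B3 = {1, 2, 5}  B4 = {1, 5, 6}  B5 = {1, 4, 5}
Tree: B1–B2, B2–B3, B3–B4, B4–B5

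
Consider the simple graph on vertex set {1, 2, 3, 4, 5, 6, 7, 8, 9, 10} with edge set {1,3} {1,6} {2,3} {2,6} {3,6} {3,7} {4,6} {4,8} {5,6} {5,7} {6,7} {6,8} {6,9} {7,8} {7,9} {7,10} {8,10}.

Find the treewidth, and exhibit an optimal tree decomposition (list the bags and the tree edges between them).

Every bag has size at most 3, so the width is 3 − 1 = 2 and tw(G) ≤ 2. For the lower bound, the 3 vertices {7, 8, 10} are pairwise adjacent, and any tree decomposition puts a clique entirely inside one bag — forcing width ≥ 2. Combining the bounds, tw(G) = 2.

Treewidth 2.
Bags: B1 = {6, 7, 8}  B2 = {3, 6, 7}  B3 = {2, 3, 6}  B4 = {1, 3, 6}  B5 = {5, 6, 7}  B6 = {6, 7, 9}  B7 = {4, 6, 8}  B8 = {7, 8, 10}
Tree: B1–B2, B2–B3, B3–B4, B2–B5, B2–B6, B1–B7, B1–B8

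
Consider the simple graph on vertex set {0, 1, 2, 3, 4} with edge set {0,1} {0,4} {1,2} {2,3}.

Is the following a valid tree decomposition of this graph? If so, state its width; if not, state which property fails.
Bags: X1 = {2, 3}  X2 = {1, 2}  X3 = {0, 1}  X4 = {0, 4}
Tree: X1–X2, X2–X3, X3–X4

Every vertex of G appears in some bag (union = {0, 1, 2, 3, 4}); every edge is covered by a bag; and for each vertex v the set of bags containing v is connected in the bag tree. The decomposition is therefore valid. The largest bag has 2 vertices, so the width is 1.

Yes; width 1.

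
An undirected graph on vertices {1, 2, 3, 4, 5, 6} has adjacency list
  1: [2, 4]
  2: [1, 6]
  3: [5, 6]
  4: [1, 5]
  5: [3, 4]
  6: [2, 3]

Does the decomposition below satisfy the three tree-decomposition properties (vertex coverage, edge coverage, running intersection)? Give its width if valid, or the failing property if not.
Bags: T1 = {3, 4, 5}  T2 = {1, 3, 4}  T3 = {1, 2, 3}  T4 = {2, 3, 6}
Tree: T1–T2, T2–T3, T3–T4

Every vertex of G appears in some bag (union = {1, 2, 3, 4, 5, 6}); every edge is covered by a bag; and for each vertex v the set of bags containing v is connected in the bag tree. The decomposition is therefore valid. The largest bag has 3 vertices, so the width is 2.

Yes; width 2.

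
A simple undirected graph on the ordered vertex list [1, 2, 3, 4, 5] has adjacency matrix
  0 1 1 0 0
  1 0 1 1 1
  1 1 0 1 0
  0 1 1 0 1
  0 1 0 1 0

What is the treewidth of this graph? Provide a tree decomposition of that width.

Treewidth 2.
One such decomposition:
Bags: B1 = {1, 2, 3}  B2 = {2, 3, 4}  B3 = {2, 4, 5}
Tree: B1–B2, B2–B3

The largest bag has 3 vertices, giving width 2; this decomposition certifies tw(G) ≤ 2. For the lower bound, the 3 vertices {1, 2, 3} are pairwise adjacent, and any tree decomposition puts a clique entirely inside one bag — forcing width ≥ 2. Therefore the treewidth is 2.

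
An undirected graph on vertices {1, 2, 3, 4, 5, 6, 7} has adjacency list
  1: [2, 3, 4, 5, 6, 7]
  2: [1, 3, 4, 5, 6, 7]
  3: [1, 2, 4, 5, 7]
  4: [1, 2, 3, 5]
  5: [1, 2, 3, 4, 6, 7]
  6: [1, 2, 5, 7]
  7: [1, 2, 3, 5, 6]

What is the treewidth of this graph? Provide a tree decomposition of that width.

Treewidth 4.
One optimal decomposition is:
Bags: B1 = {1, 2, 5, 6, 7}  B2 = {1, 2, 3, 5, 7}  B3 = {1, 2, 3, 4, 5}
Tree: B1–B2, B2–B3

Each bag holds 5 vertices, so the decomposition has width 4, which upper-bounds the treewidth. For the lower bound, the 5 vertices {1, 2, 3, 4, 5} are pairwise adjacent, and any tree decomposition puts a clique entirely inside one bag — forcing width ≥ 4. Hence tw(G) = 4 exactly.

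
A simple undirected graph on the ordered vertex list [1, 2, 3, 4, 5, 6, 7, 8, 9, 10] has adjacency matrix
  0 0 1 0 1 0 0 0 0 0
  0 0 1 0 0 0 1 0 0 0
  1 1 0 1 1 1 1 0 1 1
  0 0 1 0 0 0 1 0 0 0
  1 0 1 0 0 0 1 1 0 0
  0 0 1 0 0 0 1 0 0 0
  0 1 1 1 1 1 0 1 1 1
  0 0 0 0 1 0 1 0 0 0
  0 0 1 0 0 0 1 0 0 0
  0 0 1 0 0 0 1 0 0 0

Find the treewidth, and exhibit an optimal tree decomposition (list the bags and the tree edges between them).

Every bag has size at most 3, so the width is 3 − 1 = 2 and tw(G) ≤ 2. Conversely, {5, 7, 8} is a clique of size 3, and the vertices of any clique must share a bag in every tree decomposition; so some bag has ≥ 3 vertices and tw(G) ≥ 2. Hence tw(G) = 2 exactly.

Treewidth 2.
One such decomposition:
Bags: B1 = {3, 5, 7}  B2 = {3, 7, 9}  B3 = {5, 7, 8}  B4 = {3, 4, 7}  B5 = {3, 7, 10}  B6 = {1, 3, 5}  B7 = {3, 6, 7}  B8 = {2, 3, 7}
Tree: B1–B2, B1–B3, B2–B4, B2–B5, B1–B6, B5–B7, B2–B8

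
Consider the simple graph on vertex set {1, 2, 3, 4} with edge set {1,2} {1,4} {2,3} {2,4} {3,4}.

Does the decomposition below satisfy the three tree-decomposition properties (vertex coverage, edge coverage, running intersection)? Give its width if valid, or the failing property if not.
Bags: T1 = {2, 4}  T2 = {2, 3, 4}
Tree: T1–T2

No — vertex 1 appears in no bag.

A tree decomposition must satisfy three properties: every vertex lies in some bag; for every edge, both endpoints lie together in some bag; and for every vertex, the bags containing it form a connected subtree. Here vertex 1 appears in no bag, so the decomposition is invalid.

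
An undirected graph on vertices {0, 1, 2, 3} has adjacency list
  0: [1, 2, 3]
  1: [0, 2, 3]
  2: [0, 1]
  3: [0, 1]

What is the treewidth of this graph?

2

A width-2 tree decomposition is:
Bags: B1 = {0, 1, 2}  B2 = {0, 1, 3}
Tree: B1–B2
Every bag has size at most 3, so the width is 3 − 1 = 2 and tw(G) ≤ 2. For the lower bound, the 3 vertices {0, 1, 2} are pairwise adjacent, and any tree decomposition puts a clique entirely inside one bag — forcing width ≥ 2. Therefore the treewidth is 2.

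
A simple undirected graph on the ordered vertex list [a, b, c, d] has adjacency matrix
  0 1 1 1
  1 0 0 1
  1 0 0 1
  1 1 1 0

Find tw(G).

2

A width-2 tree decomposition is:
Bags: B1 = {a, b, d}  B2 = {a, c, d}
Tree: B1–B2
The largest bag has 3 vertices, giving width 2; this decomposition certifies tw(G) ≤ 2. On the other hand G contains the 3-clique {a, c, d}. A clique must lie in a single bag of any decomposition, so no decomposition can have width below 2. Therefore the treewidth is 2.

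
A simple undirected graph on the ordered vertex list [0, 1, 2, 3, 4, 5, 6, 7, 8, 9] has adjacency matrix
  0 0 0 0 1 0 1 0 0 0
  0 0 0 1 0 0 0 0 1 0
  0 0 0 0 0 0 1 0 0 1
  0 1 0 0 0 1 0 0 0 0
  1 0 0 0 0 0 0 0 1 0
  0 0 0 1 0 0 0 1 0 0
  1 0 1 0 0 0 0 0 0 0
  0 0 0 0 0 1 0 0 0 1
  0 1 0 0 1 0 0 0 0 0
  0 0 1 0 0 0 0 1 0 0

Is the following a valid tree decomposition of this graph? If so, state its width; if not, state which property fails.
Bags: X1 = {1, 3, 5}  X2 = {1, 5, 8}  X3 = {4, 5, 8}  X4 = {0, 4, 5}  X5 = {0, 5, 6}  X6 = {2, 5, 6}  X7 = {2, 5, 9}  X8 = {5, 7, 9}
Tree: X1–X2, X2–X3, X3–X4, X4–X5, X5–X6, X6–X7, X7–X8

Yes; width 2.

Vertex coverage: the bags together contain {0, 1, 2, 3, 4, 5, 6, 7, 8, 9}, the full vertex set. Edge coverage: each edge of G has both endpoints in at least one bag. Running intersection: for every vertex, the bags containing it form a connected subtree. All three properties hold, so this is a valid tree decomposition of width max|bag| − 1 = 2, and hence tw(G) ≤ 2.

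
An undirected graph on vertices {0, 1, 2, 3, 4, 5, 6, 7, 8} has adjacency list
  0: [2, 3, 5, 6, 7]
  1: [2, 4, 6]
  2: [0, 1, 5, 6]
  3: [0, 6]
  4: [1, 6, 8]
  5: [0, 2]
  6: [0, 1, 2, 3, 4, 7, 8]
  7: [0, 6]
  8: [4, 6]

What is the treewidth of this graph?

2

A width-2 tree decomposition is:
Bags: B1 = {0, 3, 6}  B2 = {0, 2, 6}  B3 = {1, 2, 6}  B4 = {1, 4, 6}  B5 = {0, 6, 7}  B6 = {0, 2, 5}  B7 = {4, 6, 8}
Tree: B1–B2, B2–B3, B3–B4, B1–B5, B2–B6, B4–B7
Each bag holds 3 vertices, so the decomposition has width 2, which upper-bounds the treewidth. For the lower bound, the 3 vertices {0, 2, 5} are pairwise adjacent, and any tree decomposition puts a clique entirely inside one bag — forcing width ≥ 2. Combining the bounds, tw(G) = 2.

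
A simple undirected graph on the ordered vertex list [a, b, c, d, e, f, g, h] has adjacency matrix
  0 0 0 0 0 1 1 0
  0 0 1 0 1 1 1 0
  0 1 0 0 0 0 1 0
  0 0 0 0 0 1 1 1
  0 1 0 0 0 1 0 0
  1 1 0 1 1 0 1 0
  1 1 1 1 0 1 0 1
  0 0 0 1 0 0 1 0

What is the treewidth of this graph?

A width-2 tree decomposition is:
Bags: B1 = {b, f, g}  B2 = {d, f, g}  B3 = {d, g, h}  B4 = {b, e, f}  B5 = {b, c, g}  B6 = {a, f, g}
Tree: B1–B2, B2–B3, B1–B4, B1–B5, B1–B6
Every bag has size at most 3, so the width is 3 − 1 = 2 and tw(G) ≤ 2. On the other hand G contains the 3-clique {d, g, h}. A clique must lie in a single bag of any decomposition, so no decomposition can have width below 2. Therefore the treewidth is 2.

2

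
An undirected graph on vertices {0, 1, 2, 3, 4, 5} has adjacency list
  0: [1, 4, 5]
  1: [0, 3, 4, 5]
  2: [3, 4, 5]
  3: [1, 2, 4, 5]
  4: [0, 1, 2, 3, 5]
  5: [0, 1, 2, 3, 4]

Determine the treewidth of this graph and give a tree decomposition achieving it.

Every bag has size at most 4, so the width is 4 − 1 = 3 and tw(G) ≤ 3. Conversely, {0, 1, 4, 5} is a clique of size 4, and the vertices of any clique must share a bag in every tree decomposition; so some bag has ≥ 4 vertices and tw(G) ≥ 3. Combining the bounds, tw(G) = 3.

Treewidth 3.
Bags: B1 = {0, 1, 4, 5}  B2 = {1, 3, 4, 5}  B3 = {2, 3, 4, 5}
Tree: B1–B2, B2–B3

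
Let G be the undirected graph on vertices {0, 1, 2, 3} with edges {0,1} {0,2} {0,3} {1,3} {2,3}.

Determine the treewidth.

2

A width-2 tree decomposition is:
Bags: B1 = {0, 2, 3}  B2 = {0, 1, 3}
Tree: B1–B2
Each bag holds 3 vertices, so the decomposition has width 2, which upper-bounds the treewidth. Conversely, {0, 1, 3} is a clique of size 3, and the vertices of any clique must share a bag in every tree decomposition; so some bag has ≥ 3 vertices and tw(G) ≥ 2. Hence tw(G) = 2 exactly.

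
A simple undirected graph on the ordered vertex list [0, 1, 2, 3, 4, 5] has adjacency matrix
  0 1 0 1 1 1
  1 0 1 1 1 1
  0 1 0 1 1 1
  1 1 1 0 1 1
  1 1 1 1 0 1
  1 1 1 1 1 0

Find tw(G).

4

A width-4 tree decomposition is:
Bags: B1 = {0, 1, 3, 4, 5}  B2 = {1, 2, 3, 4, 5}
Tree: B1–B2
The largest bag has 5 vertices, giving width 4; this decomposition certifies tw(G) ≤ 4. For the lower bound, the 5 vertices {0, 1, 3, 4, 5} are pairwise adjacent, and any tree decomposition puts a clique entirely inside one bag — forcing width ≥ 4. Combining the bounds, tw(G) = 4.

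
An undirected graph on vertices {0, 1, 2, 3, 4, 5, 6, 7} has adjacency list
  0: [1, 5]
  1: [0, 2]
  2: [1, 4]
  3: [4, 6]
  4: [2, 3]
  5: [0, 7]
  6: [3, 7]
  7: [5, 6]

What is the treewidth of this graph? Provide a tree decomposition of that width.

Every bag has size at most 3, so the width is 3 − 1 = 2 and tw(G) ≤ 2. Since 7–6–3–4–2–1–0–5–7 is a cycle in G, G is not acyclic. Forests are exactly the graphs of treewidth ≤ 1, so tw(G) ≥ 2. Therefore the treewidth is 2.

Treewidth 2.
One such decomposition:
Bags: B1 = {3, 6, 7}  B2 = {3, 4, 7}  B3 = {2, 4, 7}  B4 = {1, 2, 7}  B5 = {0, 1, 7}  B6 = {0, 5, 7}
Tree: B1–B2, B2–B3, B3–B4, B4–B5, B5–B6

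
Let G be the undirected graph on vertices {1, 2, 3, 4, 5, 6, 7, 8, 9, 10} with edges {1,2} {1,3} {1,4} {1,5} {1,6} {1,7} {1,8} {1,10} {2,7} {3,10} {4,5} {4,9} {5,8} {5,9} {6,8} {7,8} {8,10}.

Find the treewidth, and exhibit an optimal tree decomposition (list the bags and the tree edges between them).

Every bag has size at most 3, so the width is 3 − 1 = 2 and tw(G) ≤ 2. For the lower bound, the 3 vertices {1, 8, 10} are pairwise adjacent, and any tree decomposition puts a clique entirely inside one bag — forcing width ≥ 2. The upper and lower bounds meet at 2, so that is the treewidth.

Treewidth 2.
Bags: B1 = {1, 7, 8}  B2 = {1, 5, 8}  B3 = {1, 8, 10}  B4 = {1, 2, 7}  B5 = {1, 6, 8}  B6 = {1, 3, 10}  B7 = {1, 4, 5}  B8 = {4, 5, 9}
Tree: B1–B2, B1–B3, B1–B4, B2–B5, B3–B6, B2–B7, B7–B8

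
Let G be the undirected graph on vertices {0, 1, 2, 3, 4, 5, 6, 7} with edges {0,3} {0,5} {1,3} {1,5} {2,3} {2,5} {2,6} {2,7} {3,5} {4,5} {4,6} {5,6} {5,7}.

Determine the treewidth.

A width-2 tree decomposition is:
Bags: B1 = {1, 3, 5}  B2 = {2, 3, 5}  B3 = {2, 5, 7}  B4 = {2, 5, 6}  B5 = {0, 3, 5}  B6 = {4, 5, 6}
Tree: B1–B2, B2–B3, B3–B4, B1–B5, B4–B6
Each bag holds 3 vertices, so the decomposition has width 2, which upper-bounds the treewidth. On the other hand G contains the 3-clique {0, 3, 5}. A clique must lie in a single bag of any decomposition, so no decomposition can have width below 2. The upper and lower bounds meet at 2, so that is the treewidth.

2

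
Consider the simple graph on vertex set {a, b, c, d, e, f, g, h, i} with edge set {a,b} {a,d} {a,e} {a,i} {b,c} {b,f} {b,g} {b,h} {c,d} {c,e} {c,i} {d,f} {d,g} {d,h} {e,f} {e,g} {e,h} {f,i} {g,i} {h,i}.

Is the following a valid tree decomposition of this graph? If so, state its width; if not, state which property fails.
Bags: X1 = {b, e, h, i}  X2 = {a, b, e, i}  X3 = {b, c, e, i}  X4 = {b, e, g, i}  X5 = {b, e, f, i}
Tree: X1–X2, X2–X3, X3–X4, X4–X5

A tree decomposition must satisfy three properties: every vertex lies in some bag; for every edge, both endpoints lie together in some bag; and for every vertex, the bags containing it form a connected subtree. Here vertex d appears in no bag, so the decomposition is invalid.

No — vertex d appears in no bag.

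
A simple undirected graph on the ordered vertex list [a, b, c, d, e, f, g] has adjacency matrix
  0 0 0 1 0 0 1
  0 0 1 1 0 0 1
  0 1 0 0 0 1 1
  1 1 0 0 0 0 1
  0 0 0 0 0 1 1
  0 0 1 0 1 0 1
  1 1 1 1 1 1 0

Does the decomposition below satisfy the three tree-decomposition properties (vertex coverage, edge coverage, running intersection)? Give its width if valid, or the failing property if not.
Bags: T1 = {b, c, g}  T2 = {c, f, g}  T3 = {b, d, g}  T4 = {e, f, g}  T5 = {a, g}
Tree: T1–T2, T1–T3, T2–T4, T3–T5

No — edge (d,a) lies in no bag.

A tree decomposition must satisfy three properties: every vertex lies in some bag; for every edge, both endpoints lie together in some bag; and for every vertex, the bags containing it form a connected subtree. Here edge (d,a) lies in no bag, so the decomposition is invalid.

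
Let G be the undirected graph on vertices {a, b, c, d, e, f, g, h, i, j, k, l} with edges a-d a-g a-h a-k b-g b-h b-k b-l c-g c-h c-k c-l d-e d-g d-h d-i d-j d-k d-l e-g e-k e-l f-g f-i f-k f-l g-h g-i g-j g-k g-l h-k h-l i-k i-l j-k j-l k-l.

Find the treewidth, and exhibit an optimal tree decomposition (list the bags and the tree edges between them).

Treewidth 4.
One such decomposition:
Bags: B1 = {d, e, g, k, l}  B2 = {d, g, h, k, l}  B3 = {d, g, i, k, l}  B4 = {f, g, i, k, l}  B5 = {a, d, g, h, k}  B6 = {b, g, h, k, l}  B7 = {c, g, h, k, l}  B8 = {d, g, j, k, l}
Tree: B1–B2, B2–B3, B3–B4, B2–B5, B2–B6, B2–B7, B1–B8

Each bag holds 5 vertices, so the decomposition has width 4, which upper-bounds the treewidth. For the lower bound, the 5 vertices {a, d, g, h, k} are pairwise adjacent, and any tree decomposition puts a clique entirely inside one bag — forcing width ≥ 4. The upper and lower bounds meet at 4, so that is the treewidth.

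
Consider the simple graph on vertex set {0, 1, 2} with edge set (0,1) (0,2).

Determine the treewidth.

1

A width-1 tree decomposition is:
Bags: B1 = {0, 1}  B2 = {0, 2}
Tree: B1–B2
Every bag has size at most 2, so the width is 2 − 1 = 1 and tw(G) ≤ 1. Any graph with an edge has treewidth ≥ 1, and G has the edge 0–1. Combining the bounds, tw(G) = 1.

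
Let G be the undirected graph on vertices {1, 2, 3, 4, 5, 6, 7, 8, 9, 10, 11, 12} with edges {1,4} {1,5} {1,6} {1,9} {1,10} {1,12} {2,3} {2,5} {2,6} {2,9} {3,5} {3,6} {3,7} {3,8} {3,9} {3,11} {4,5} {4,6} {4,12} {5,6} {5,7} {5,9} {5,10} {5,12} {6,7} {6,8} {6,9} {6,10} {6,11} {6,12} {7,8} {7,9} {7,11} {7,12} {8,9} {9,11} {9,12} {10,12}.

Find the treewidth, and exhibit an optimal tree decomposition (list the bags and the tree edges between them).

Each bag holds 5 vertices, so the decomposition has width 4, which upper-bounds the treewidth. For the lower bound, the 5 vertices {3, 6, 7, 8, 9} are pairwise adjacent, and any tree decomposition puts a clique entirely inside one bag — forcing width ≥ 4. Combining the bounds, tw(G) = 4.

Treewidth 4.
One such decomposition:
Bags: B1 = {3, 5, 6, 7, 9}  B2 = {5, 6, 7, 9, 12}  B3 = {1, 5, 6, 9, 12}  B4 = {2, 3, 5, 6, 9}  B5 = {3, 6, 7, 8, 9}  B6 = {1, 5, 6, 10, 12}  B7 = {1, 4, 5, 6, 12}  B8 = {3, 6, 7, 9, 11}
Tree: B1–B2, B2–B3, B1–B4, B1–B5, B3–B6, B3–B7, B5–B8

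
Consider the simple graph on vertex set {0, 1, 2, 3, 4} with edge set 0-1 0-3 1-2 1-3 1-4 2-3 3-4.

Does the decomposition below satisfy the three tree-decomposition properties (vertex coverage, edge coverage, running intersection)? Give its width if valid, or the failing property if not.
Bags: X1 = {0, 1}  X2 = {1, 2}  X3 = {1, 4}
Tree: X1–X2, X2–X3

No — vertex 3 appears in no bag.

A tree decomposition must satisfy three properties: every vertex lies in some bag; for every edge, both endpoints lie together in some bag; and for every vertex, the bags containing it form a connected subtree. Here vertex 3 appears in no bag, so the decomposition is invalid.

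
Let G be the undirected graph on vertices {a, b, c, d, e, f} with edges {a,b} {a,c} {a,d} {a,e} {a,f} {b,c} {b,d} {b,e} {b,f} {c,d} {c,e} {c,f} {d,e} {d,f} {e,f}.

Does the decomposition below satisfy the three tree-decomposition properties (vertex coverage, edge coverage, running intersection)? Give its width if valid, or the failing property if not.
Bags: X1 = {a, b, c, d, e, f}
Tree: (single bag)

Yes; width 5.

Every vertex of G appears in some bag (union = {a, b, c, d, e, f}); every edge is covered by a bag; and for each vertex v the set of bags containing v is connected in the bag tree. The decomposition is therefore valid. The largest bag has 6 vertices, so the width is 5.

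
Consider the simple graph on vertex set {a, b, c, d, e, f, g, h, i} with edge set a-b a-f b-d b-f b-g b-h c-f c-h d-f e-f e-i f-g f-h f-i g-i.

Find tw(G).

A width-2 tree decomposition is:
Bags: B1 = {b, f, h}  B2 = {a, b, f}  B3 = {c, f, h}  B4 = {b, f, g}  B5 = {f, g, i}  B6 = {e, f, i}  B7 = {b, d, f}
Tree: B1–B2, B1–B3, B2–B4, B4–B5, B5–B6, B4–B7
The largest bag has 3 vertices, giving width 2; this decomposition certifies tw(G) ≤ 2. For the lower bound, the 3 vertices {e, f, i} are pairwise adjacent, and any tree decomposition puts a clique entirely inside one bag — forcing width ≥ 2. The upper and lower bounds meet at 2, so that is the treewidth.

2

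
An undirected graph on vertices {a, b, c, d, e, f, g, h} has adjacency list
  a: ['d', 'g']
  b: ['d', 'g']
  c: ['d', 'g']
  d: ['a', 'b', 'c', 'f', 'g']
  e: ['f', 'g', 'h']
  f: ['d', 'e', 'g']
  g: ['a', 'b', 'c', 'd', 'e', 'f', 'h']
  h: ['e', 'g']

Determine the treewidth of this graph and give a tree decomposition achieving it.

Each bag holds 3 vertices, so the decomposition has width 2, which upper-bounds the treewidth. For the lower bound, the 3 vertices {d, f, g} are pairwise adjacent, and any tree decomposition puts a clique entirely inside one bag — forcing width ≥ 2. Combining the bounds, tw(G) = 2.

Treewidth 2.
Bags: B1 = {d, f, g}  B2 = {e, f, g}  B3 = {a, d, g}  B4 = {e, g, h}  B5 = {c, d, g}  B6 = {b, d, g}
Tree: B1–B2, B1–B3, B2–B4, B1–B5, B5–B6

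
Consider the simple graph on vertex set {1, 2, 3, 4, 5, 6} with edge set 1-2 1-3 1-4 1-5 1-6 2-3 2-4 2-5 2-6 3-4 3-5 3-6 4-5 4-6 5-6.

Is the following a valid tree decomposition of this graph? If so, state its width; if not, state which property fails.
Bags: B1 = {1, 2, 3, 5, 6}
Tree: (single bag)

A tree decomposition must satisfy three properties: every vertex lies in some bag; for every edge, both endpoints lie together in some bag; and for every vertex, the bags containing it form a connected subtree. Here vertex 4 appears in no bag, so the decomposition is invalid.

No — vertex 4 appears in no bag.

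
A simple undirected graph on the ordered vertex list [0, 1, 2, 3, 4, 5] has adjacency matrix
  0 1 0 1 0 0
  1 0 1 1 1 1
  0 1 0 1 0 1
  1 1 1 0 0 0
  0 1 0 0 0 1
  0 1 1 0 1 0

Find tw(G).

2

A width-2 tree decomposition is:
Bags: B1 = {1, 4, 5}  B2 = {1, 2, 5}  B3 = {1, 2, 3}  B4 = {0, 1, 3}
Tree: B1–B2, B2–B3, B3–B4
The largest bag has 3 vertices, giving width 2; this decomposition certifies tw(G) ≤ 2. On the other hand G contains the 3-clique {0, 1, 3}. A clique must lie in a single bag of any decomposition, so no decomposition can have width below 2. Combining the bounds, tw(G) = 2.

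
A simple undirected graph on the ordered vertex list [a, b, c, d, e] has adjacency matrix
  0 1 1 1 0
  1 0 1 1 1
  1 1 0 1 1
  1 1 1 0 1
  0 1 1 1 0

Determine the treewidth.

3

A width-3 tree decomposition is:
Bags: B1 = {b, c, d, e}  B2 = {a, b, c, d}
Tree: B1–B2
Every bag has size at most 4, so the width is 4 − 1 = 3 and tw(G) ≤ 3. On the other hand G contains the 4-clique {b, c, d, e}. A clique must lie in a single bag of any decomposition, so no decomposition can have width below 3. Therefore the treewidth is 3.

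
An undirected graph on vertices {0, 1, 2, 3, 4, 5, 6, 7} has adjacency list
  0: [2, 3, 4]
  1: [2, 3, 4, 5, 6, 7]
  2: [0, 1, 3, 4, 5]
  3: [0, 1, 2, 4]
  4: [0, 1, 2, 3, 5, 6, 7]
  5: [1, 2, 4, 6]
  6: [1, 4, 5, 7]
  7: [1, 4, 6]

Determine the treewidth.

A width-3 tree decomposition is:
Bags: B1 = {1, 4, 5, 6}  B2 = {1, 2, 4, 5}  B3 = {1, 2, 3, 4}  B4 = {1, 4, 6, 7}  B5 = {0, 2, 3, 4}
Tree: B1–B2, B2–B3, B1–B4, B3–B5
Every bag has size at most 4, so the width is 4 − 1 = 3 and tw(G) ≤ 3. For the lower bound, the 4 vertices {0, 2, 3, 4} are pairwise adjacent, and any tree decomposition puts a clique entirely inside one bag — forcing width ≥ 3. Combining the bounds, tw(G) = 3.

3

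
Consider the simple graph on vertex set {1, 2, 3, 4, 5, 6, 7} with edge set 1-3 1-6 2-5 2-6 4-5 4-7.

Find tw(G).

A width-1 tree decomposition is:
Bags: B1 = {1, 3}  B2 = {1, 6}  B3 = {2, 6}  B4 = {2, 5}  B5 = {4, 5}  B6 = {4, 7}
Tree: B1–B2, B2–B3, B3–B4, B4–B5, B5–B6
Each bag holds 2 vertices, so the decomposition has width 1, which upper-bounds the treewidth. Any graph with an edge has treewidth ≥ 1, and G has the edge 3–1. Combining the bounds, tw(G) = 1.

1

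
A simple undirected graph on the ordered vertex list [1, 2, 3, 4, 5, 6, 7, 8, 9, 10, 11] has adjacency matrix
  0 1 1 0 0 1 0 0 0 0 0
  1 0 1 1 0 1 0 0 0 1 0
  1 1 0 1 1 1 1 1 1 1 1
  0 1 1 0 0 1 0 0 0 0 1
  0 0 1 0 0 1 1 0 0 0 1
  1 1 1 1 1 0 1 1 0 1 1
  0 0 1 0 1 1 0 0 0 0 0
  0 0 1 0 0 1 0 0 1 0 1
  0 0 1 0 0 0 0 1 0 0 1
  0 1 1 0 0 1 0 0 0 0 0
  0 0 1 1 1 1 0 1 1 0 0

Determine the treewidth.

3

A width-3 tree decomposition is:
Bags: B1 = {3, 6, 8, 11}  B2 = {3, 5, 6, 11}  B3 = {3, 4, 6, 11}  B4 = {3, 8, 9, 11}  B5 = {3, 5, 6, 7}  B6 = {2, 3, 4, 6}  B7 = {1, 2, 3, 6}  B8 = {2, 3, 6, 10}
Tree: B1–B2, B1–B3, B1–B4, B2–B5, B3–B6, B6–B7, B6–B8
The largest bag has 4 vertices, giving width 3; this decomposition certifies tw(G) ≤ 3. On the other hand G contains the 4-clique {3, 8, 9, 11}. A clique must lie in a single bag of any decomposition, so no decomposition can have width below 3. Combining the bounds, tw(G) = 3.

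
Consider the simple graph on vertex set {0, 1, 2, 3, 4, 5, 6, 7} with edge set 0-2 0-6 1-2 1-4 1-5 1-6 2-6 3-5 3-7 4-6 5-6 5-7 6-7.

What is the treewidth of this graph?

2

A width-2 tree decomposition is:
Bags: B1 = {1, 5, 6}  B2 = {1, 2, 6}  B3 = {5, 6, 7}  B4 = {1, 4, 6}  B5 = {0, 2, 6}  B6 = {3, 5, 7}
Tree: B1–B2, B1–B3, B1–B4, B2–B5, B3–B6
The largest bag has 3 vertices, giving width 2; this decomposition certifies tw(G) ≤ 2. On the other hand G contains the 3-clique {3, 5, 7}. A clique must lie in a single bag of any decomposition, so no decomposition can have width below 2. Hence tw(G) = 2 exactly.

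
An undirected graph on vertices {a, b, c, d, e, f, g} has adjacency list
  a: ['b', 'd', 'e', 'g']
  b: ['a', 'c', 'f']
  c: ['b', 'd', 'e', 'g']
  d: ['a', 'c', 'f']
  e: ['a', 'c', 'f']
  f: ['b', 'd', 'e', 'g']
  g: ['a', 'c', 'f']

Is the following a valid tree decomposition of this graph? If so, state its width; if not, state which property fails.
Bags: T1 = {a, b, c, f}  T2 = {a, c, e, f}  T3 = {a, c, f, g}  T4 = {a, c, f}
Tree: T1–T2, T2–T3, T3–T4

A tree decomposition must satisfy three properties: every vertex lies in some bag; for every edge, both endpoints lie together in some bag; and for every vertex, the bags containing it form a connected subtree. Here vertex d appears in no bag, so the decomposition is invalid.

No — vertex d appears in no bag.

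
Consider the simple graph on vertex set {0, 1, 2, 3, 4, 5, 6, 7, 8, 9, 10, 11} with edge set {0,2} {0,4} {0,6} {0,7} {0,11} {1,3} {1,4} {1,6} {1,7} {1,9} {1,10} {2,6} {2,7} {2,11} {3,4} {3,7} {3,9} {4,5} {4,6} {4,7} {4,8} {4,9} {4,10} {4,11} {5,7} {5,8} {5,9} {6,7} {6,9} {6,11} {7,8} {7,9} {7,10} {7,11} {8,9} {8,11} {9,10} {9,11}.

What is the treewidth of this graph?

4

A width-4 tree decomposition is:
Bags: B1 = {4, 6, 7, 9, 11}  B2 = {1, 4, 6, 7, 9}  B3 = {4, 7, 8, 9, 11}  B4 = {4, 5, 7, 8, 9}  B5 = {0, 4, 6, 7, 11}  B6 = {1, 4, 7, 9, 10}  B7 = {0, 2, 6, 7, 11}  B8 = {1, 3, 4, 7, 9}
Tree: B1–B2, B1–B3, B3–B4, B1–B5, B2–B6, B5–B7, B2–B8
Each bag holds 5 vertices, so the decomposition has width 4, which upper-bounds the treewidth. On the other hand G contains the 5-clique {0, 2, 6, 7, 11}. A clique must lie in a single bag of any decomposition, so no decomposition can have width below 4. Combining the bounds, tw(G) = 4.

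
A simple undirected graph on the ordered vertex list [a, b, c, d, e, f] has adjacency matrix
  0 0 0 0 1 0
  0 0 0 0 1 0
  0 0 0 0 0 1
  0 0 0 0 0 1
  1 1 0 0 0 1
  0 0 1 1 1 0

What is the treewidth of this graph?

A width-1 tree decomposition is:
Bags: B1 = {a, e}  B2 = {e, f}  B3 = {d, f}  B4 = {c, f}  B5 = {b, e}
Tree: B1–B2, B2–B3, B3–B4, B1–B5
Each bag holds 2 vertices, so the decomposition has width 1, which upper-bounds the treewidth. Since G has at least one edge (e.g. a–e), it is not an edgeless graph, so tw(G) ≥ 1. The upper and lower bounds meet at 1, so that is the treewidth.

1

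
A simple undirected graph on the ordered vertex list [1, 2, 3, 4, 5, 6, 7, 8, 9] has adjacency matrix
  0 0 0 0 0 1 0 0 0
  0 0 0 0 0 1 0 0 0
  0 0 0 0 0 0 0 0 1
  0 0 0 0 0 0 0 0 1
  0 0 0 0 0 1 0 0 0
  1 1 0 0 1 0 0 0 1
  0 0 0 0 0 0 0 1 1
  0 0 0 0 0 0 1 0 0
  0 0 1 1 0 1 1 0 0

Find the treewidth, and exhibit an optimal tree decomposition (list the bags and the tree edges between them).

Treewidth 1.
One optimal decomposition is:
Bags: B1 = {6, 9}  B2 = {3, 9}  B3 = {5, 6}  B4 = {1, 6}  B5 = {2, 6}  B6 = {7, 9}  B7 = {4, 9}  B8 = {7, 8}
Tree: B1–B2, B1–B3, B1–B4, B4–B5, B1–B6, B2–B7, B6–B8

Every bag has size at most 2, so the width is 2 − 1 = 1 and tw(G) ≤ 1. Any graph with an edge has treewidth ≥ 1, and G has the edge 9–6. Therefore the treewidth is 1.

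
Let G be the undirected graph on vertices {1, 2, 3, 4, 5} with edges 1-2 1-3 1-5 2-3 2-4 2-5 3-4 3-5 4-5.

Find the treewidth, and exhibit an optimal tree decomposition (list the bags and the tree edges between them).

Treewidth 3.
One optimal decomposition is:
Bags: B1 = {2, 3, 4, 5}  B2 = {1, 2, 3, 5}
Tree: B1–B2

The largest bag has 4 vertices, giving width 3; this decomposition certifies tw(G) ≤ 3. On the other hand G contains the 4-clique {1, 2, 3, 5}. A clique must lie in a single bag of any decomposition, so no decomposition can have width below 3. Combining the bounds, tw(G) = 3.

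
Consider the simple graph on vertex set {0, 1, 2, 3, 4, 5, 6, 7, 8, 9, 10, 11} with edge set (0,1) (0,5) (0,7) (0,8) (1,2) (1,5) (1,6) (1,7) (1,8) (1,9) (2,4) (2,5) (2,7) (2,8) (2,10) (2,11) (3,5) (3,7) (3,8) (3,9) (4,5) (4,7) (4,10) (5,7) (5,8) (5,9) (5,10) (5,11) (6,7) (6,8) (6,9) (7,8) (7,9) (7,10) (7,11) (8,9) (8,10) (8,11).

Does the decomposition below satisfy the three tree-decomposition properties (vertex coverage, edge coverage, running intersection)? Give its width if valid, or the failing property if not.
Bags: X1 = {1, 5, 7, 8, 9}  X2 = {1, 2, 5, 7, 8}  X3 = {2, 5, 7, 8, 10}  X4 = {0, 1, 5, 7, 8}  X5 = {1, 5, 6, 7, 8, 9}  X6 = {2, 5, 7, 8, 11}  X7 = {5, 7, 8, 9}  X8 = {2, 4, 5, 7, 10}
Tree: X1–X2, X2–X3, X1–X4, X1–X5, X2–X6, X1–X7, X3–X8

No — vertex 3 appears in no bag.

A tree decomposition must satisfy three properties: every vertex lies in some bag; for every edge, both endpoints lie together in some bag; and for every vertex, the bags containing it form a connected subtree. Here vertex 3 appears in no bag, so the decomposition is invalid.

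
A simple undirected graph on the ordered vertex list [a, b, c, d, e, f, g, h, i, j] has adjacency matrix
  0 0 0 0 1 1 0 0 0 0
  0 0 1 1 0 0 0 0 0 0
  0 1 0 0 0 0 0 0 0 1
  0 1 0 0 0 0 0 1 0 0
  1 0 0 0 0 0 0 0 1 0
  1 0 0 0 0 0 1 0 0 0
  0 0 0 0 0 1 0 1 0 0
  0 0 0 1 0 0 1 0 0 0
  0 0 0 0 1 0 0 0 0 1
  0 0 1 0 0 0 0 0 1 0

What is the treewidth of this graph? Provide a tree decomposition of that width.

Every bag has size at most 3, so the width is 3 − 1 = 2 and tw(G) ≤ 2. Since f–g–h–d–b–c–j–i–e–a–f is a cycle in G, G is not acyclic. Forests are exactly the graphs of treewidth ≤ 1, so tw(G) ≥ 2. Therefore the treewidth is 2.

Treewidth 2.
Bags: B1 = {f, g, h}  B2 = {d, f, h}  B3 = {b, d, f}  B4 = {b, c, f}  B5 = {c, f, j}  B6 = {f, i, j}  B7 = {e, f, i}  B8 = {a, e, f}
Tree: B1–B2, B2–B3, B3–B4, B4–B5, B5–B6, B6–B7, B7–B8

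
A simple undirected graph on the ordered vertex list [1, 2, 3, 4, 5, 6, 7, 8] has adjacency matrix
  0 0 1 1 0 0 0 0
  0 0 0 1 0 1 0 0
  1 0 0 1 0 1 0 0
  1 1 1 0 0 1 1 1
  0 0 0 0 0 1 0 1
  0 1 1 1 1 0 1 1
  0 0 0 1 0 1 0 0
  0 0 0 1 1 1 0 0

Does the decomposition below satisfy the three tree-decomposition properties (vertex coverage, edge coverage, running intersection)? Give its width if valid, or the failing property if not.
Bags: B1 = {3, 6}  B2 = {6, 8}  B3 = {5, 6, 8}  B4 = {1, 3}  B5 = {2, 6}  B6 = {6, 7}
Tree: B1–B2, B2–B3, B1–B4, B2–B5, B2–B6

No — vertex 4 appears in no bag.

A tree decomposition must satisfy three properties: every vertex lies in some bag; for every edge, both endpoints lie together in some bag; and for every vertex, the bags containing it form a connected subtree. Here vertex 4 appears in no bag, so the decomposition is invalid.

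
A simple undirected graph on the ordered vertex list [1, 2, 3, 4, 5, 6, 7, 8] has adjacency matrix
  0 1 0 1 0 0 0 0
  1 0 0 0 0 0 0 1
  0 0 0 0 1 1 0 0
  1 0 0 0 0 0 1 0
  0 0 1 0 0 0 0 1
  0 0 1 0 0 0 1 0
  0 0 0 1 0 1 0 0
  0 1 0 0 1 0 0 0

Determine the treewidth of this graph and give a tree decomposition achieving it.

Treewidth 2.
One optimal decomposition is:
Bags: B1 = {4, 6, 7}  B2 = {1, 4, 6}  B3 = {1, 2, 6}  B4 = {2, 6, 8}  B5 = {5, 6, 8}  B6 = {3, 5, 6}
Tree: B1–B2, B2–B3, B3–B4, B4–B5, B5–B6

The largest bag has 3 vertices, giving width 2; this decomposition certifies tw(G) ≤ 2. For the lower bound, G contains the cycle 6–7–4–1–2–8–5–3–6, so G is not a forest; only forests have treewidth ≤ 1, hence tw(G) ≥ 2. Combining the bounds, tw(G) = 2.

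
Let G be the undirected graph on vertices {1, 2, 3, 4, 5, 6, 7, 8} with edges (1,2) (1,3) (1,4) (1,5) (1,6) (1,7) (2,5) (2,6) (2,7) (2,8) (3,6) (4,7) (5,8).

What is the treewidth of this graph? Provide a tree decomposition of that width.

Every bag has size at most 3, so the width is 3 − 1 = 2 and tw(G) ≤ 2. Conversely, {2, 5, 8} is a clique of size 3, and the vertices of any clique must share a bag in every tree decomposition; so some bag has ≥ 3 vertices and tw(G) ≥ 2. Therefore the treewidth is 2.

Treewidth 2.
One optimal decomposition is:
Bags: B1 = {1, 2, 5}  B2 = {1, 2, 7}  B3 = {1, 2, 6}  B4 = {2, 5, 8}  B5 = {1, 4, 7}  B6 = {1, 3, 6}
Tree: B1–B2, B1–B3, B1–B4, B2–B5, B3–B6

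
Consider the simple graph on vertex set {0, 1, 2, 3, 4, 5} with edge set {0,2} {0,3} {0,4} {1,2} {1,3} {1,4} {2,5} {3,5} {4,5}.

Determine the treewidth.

3

A width-3 tree decomposition is:
Bags: B1 = {0, 1, 2, 5}  B2 = {0, 1, 3, 5}  B3 = {0, 1, 4, 5}
Tree: B1–B2, B2–B3
Each bag holds 4 vertices, so the decomposition has width 3, which upper-bounds the treewidth. For the lower bound: the 4 vertex sets {1,2}, {3,5}, {0}, {4} are disjoint, each induces a connected subgraph, and every pair is joined by at least one edge of G. Contracting each set to a single vertex therefore yields K_{4} as a minor, and since treewidth is minor-monotone, tw(G) ≥ tw(K_{4}) = 3. Combining the bounds, tw(G) = 3.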